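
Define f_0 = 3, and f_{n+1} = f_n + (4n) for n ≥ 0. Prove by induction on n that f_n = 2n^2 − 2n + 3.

Base case: f_0 = 3, and 2·0^2 − 2·0 + 3 = 3.
Assume f_j = 2j^2 − 2j + 3.
Then f_{j+1} = f_j + (4j) = (2j^2 − 2j + 3) + (4j) = 2j^2 + 2j + 3,
and 2·(j+1)^2 − 2·(j+1) + 3 = 2j^2 + 2j + 3.
This completes the inductive step, so f_n = 2n^2 − 2n + 3 for all n ≥ 0.

f_n = 2n^2 − 2n + 3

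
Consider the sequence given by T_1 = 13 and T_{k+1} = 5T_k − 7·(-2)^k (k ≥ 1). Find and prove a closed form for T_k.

Claim: T_k = 3·5^k + (-2)^k.

Base case: T_1 = 13, and 3·5^1 + (-2)^1 = 15 − 2 = 13.
Assume T_r = 3·5^r + (-2)^r for some r ≥ 1.
Then T_{r+1} = 5T_r − 7·(-2)^r = 5·(3·5^r + (-2)^r) − 7·(-2)^r = 3·5^{r+1} + 5·(-2)^r − 7·(-2)^r = 3·5^{r+1} − 2·(-2)^r = 3·5^{r+1} + (-2)^{r+1}.
By induction, T_k = 3·5^k + (-2)^k for all k ≥ 1.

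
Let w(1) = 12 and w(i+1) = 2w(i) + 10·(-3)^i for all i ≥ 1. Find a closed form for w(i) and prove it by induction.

Claim: w(i) = 3·2^i − 2·(-3)^i.

Base case: w(1) = 12, and 3·2^1 − 2·(-3)^1 = 6 + 6 = 12.
Assume w(r) = 3·2^r − 2·(-3)^r for some r ≥ 1.
Then w(r+1) = 2w(r) + 10·(-3)^r = 2·(3·2^r − 2·(-3)^r) + 10·(-3)^r = 3·2^{r+1} − 4·(-3)^r + 10·(-3)^r = 3·2^{r+1} + 6·(-3)^r = 3·2^{r+1} − 2·(-3)^{r+1}.
So the formula holds for r+1, and by induction w(i) = 3·2^i − 2·(-3)^i for all i ≥ 1.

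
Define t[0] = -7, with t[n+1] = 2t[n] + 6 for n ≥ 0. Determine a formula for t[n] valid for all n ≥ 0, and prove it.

Claim: t[n] = -2^n − 6.

Base case: t[0] = -7, and -2^0 − 6 = -1 − 6 = -7.
Assume t[j] = -2^j − 6 for some j ≥ 0.
Then t[j+1] = 2t[j] + 6 = 2·(-2^j − 6) + 6 = -2^{j+1} − 12 + 6 = -2^{j+1} − 6.
This completes the inductive step, so t[n] = -2^n − 6 for all n ≥ 0.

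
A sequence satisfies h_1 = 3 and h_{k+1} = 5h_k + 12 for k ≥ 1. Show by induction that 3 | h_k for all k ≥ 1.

Base case: h_1 = 3 = 3·1, so 3 | h_1.
Assume 3 | h_j, so h_j = 3t for some integer t.
Then h_{j+1} = 5h_j + 12 = 5·(3t) + 12 = 3(5t + 4), so 3 | h_{j+1}.
By induction, 3 | h_k for all k ≥ 1.

3 | h_k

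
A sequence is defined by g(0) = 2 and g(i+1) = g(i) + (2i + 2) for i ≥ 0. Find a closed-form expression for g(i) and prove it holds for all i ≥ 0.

Claim: g(i) = i^2 + i + 2.

Base case: g(0) = 2, and 0^2 + 0 + 2 = 2.
Assume g(r) = r^2 + r + 2.
Then g(r+1) = g(r) + (2r + 2) = (r^2 + r + 2) + (2r + 2) = r^2 + 3r + 4,
and (r+1)^2 + (r+1) + 2 = r^2 + 3r + 4.
Hence g(i) = i^2 + i + 2 for every i ≥ 0, by induction.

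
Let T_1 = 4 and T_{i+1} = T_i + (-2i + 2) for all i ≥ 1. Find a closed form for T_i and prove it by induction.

Claim: T_i = -i^2 + 3i + 2.

Base case: T_1 = 4, and -1^2 + 3·1 + 2 = 4.
Assume T_j = -j^2 + 3j + 2.
Then T_{j+1} = T_j + (-2j + 2) = (-j^2 + 3j + 2) + (-2j + 2) = -j^2 + j + 4,
and -(j+1)^2 + 3·(j+1) + 2 = -j^2 + j + 4.
This completes the inductive step, so T_i = -i^2 + 3i + 2 for all i ≥ 1.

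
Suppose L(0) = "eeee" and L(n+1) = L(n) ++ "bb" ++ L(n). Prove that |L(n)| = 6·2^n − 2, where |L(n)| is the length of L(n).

Base case: |L(0)| = 4, and 6·2^0 − 2 = 4.
Assume |L(r)| = 6·2^r − 2.
Then |L(r+1)| = |L(r)| + 2 + |L(r)| = 2|L(r)| + 2 = 2(6·2^r − 2) + 2 = 6·2^{r+1} − 4 + 2 = 6·2^{r+1} − 2.
This completes the inductive step, so |L(n)| = 6·2^n − 2 for all n ≥ 0.

|L(n)| = 6·2^n − 2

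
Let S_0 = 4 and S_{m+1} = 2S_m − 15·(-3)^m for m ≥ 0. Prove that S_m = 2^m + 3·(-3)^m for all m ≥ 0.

Base case: S_0 = 4, and 2^0 + 3·(-3)^0 = 1 + 3 = 4.
Assume S_r = 2^r + 3·(-3)^r for some r ≥ 0.
Then S_{r+1} = 2S_r − 15·(-3)^r = 2·(2^r + 3·(-3)^r) − 15·(-3)^r = 2^{r+1} + 6·(-3)^r − 15·(-3)^r = 2^{r+1} − 9·(-3)^r = 2^{r+1} + 3·(-3)^{r+1}.
By induction, S_m = 2^m + 3·(-3)^m for all m ≥ 0.

S_m = 2^m + 3·(-3)^m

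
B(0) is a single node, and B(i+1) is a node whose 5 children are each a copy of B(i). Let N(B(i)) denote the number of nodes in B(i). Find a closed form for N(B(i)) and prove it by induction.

Claim: N(B(i)) = (5^{i+1} − 1)/4.

Base case: N(B(0)) = 1, and (5^{0+1} − 1)/4 = 1.
Assume N(B(j)) = (5^{j+1} − 1)/4.
Then N(B(j+1)) = 1 + 5N(B(j)) = 1 + 5·(5^{j+1} − 1)/4 = 1 + (5^{j+2} − 5)/4 = (4 + 5^{j+2} − 5)/4 = (5^{j+2} − 1)/4.
This completes the inductive step, so N(B(i)) = (5^{i+1} − 1)/4 for all i ≥ 0.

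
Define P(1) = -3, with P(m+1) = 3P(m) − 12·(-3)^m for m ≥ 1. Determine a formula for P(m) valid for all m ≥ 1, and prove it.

Claim: P(m) = 3^m + 2·(-3)^m.

Base case: P(1) = -3, and 3^1 + 2·(-3)^1 = 3 − 6 = -3.
Assume P(r) = 3^r + 2·(-3)^r for some r ≥ 1.
Then P(r+1) = 3P(r) − 12·(-3)^r = 3·(3^r + 2·(-3)^r) − 12·(-3)^r = 3^{r+1} + 6·(-3)^r − 12·(-3)^r = 3^{r+1} − 6·(-3)^r = 3^{r+1} + 2·(-3)^{r+1}.
By induction, P(m) = 3^m + 2·(-3)^m for all m ≥ 1.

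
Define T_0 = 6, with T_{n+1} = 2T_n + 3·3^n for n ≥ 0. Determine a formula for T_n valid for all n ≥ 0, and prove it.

Claim: T_n = 3·2^n + 3·3^n.

Base case: T_0 = 6, and 3·2^0 + 3·3^0 = 3 + 3 = 6.
Assume T_m = 3·2^m + 3·3^m for some m ≥ 0.
Then T_{m+1} = 2T_m + 3·3^m = 2·(3·2^m + 3·3^m) + 3·3^m = 3·2^{m+1} + 6·3^m + 3·3^m = 3·2^{m+1} + 9·3^m = 3·2^{m+1} + 3·3^{m+1}.
Hence T_n = 3·2^n + 3·3^n for every n ≥ 0, by induction.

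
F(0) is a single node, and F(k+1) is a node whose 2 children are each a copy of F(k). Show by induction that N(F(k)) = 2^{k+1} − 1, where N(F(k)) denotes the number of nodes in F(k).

Base case: N(F(0)) = 1, and 2^{0+1} − 1 = 1.
Assume N(F(m)) = 2^{m+1} − 1.
Then N(F(m+1)) = 1 + 2N(F(m)) = 1 + 2(2^{m+1} − 1) = 2^{m+2} − 2 + 1 = 2^{m+2} − 1.
This completes the inductive step, so N(F(k)) = 2^{k+1} − 1 for all k ≥ 0.

N(F(k)) = 2^{k+1} − 1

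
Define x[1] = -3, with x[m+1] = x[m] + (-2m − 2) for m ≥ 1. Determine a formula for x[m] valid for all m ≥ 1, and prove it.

Claim: x[m] = -m^2 − m − 1.

Base case: x[1] = -3, and -1^2 − 1 − 1 = -3.
Assume x[j] = -j^2 − j − 1.
Then x[j+1] = x[j] + (-2j − 2) = (-j^2 − j − 1) + (-2j − 2) = -j^2 − 3j − 3,
and -(j+1)^2 − (j+1) − 1 = -j^2 − 3j − 3.
Hence x[m] = -m^2 − m − 1 for every m ≥ 1, by induction.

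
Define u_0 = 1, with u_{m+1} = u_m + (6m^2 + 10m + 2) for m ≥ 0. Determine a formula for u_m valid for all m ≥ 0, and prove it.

Claim: u_m = 2m^3 + 2m^2 − 2m + 1.

Base case: u_0 = 1, and 2·0^3 + 2·0^2 − 2·0 + 1 = 1.
Assume u_r = 2r^3 + 2r^2 − 2r + 1.
Then u_{r+1} = u_r + (6r^2 + 10r + 2) = (2r^3 + 2r^2 − 2r + 1) + (6r^2 + 10r + 2) = 2r^3 + 8r^2 + 8r + 3,
and 2·(r+1)^3 + 2·(r+1)^2 − 2·(r+1) + 1 = 2r^3 + 8r^2 + 8r + 3.
By induction, u_m = 2m^3 + 2m^2 − 2m + 1 for all m ≥ 0.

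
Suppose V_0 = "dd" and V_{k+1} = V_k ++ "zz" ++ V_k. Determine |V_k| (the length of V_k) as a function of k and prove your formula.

Claim: |V_k| = 2^{k+2} − 2.

Base case: |V_0| = 2, and 2^{0+2} − 2 = 2.
Assume |V_j| = 2^{j+2} − 2.
Then |V_{j+1}| = |V_j| + 2 + |V_j| = 2|V_j| + 2 = 2(2^{j+2} − 2) + 2 = 2^{j+3} − 4 + 2 = 2^{j+3} − 2.
By induction, |V_k| = 2^{k+2} − 2 for all k ≥ 0.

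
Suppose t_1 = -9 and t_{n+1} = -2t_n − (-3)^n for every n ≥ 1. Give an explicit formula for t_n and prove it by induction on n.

Claim: t_n = 3·(-2)^n + (-3)^n.

Base case: t_1 = -9, and 3·(-2)^1 + (-3)^1 = -6 − 3 = -9.
Assume t_m = 3·(-2)^m + (-3)^m for some m ≥ 1.
Then t_{m+1} = -2t_m − (-3)^m = -2·(3·(-2)^m + (-3)^m) − (-3)^m = 3·(-2)^{m+1} − 2·(-3)^m − (-3)^m = 3·(-2)^{m+1} − 3·(-3)^m = 3·(-2)^{m+1} + (-3)^{m+1}.
This completes the inductive step, so t_n = 3·(-2)^n + (-3)^n for all n ≥ 1.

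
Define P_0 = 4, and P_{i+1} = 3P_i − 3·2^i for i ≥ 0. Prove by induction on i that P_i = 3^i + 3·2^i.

Base case: P_0 = 4, and 3^0 + 3·2^0 = 1 + 3 = 4.
Assume P_k = 3^k + 3·2^k for some k ≥ 0.
Then P_{k+1} = 3P_k − 3·2^k = 3·(3^k + 3·2^k) − 3·2^k = 3^{k+1} + 9·2^k − 3·2^k = 3^{k+1} + 6·2^k = 3^{k+1} + 3·2^{k+1}.
Hence P_i = 3^i + 3·2^i for every i ≥ 0, by induction.

P_i = 3^i + 3·2^i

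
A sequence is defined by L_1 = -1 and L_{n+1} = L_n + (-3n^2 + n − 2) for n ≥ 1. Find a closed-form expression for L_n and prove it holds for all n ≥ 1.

Claim: L_n = -n^3 + 2n^2 − 3n + 1.

Base case: L_1 = -1, and -1^3 + 2·1^2 − 3·1 + 1 = -1.
Assume L_m = -m^3 + 2m^2 − 3m + 1.
Then L_{m+1} = L_m + (-3m^2 + m − 2) = (-m^3 + 2m^2 − 3m + 1) + (-3m^2 + m − 2) = -m^3 − m^2 − 2m − 1,
and -(m+1)^3 + 2·(m+1)^2 − 3·(m+1) + 1 = -m^3 − m^2 − 2m − 1.
By induction, L_n = -n^3 + 2n^2 − 3n + 1 for all n ≥ 1.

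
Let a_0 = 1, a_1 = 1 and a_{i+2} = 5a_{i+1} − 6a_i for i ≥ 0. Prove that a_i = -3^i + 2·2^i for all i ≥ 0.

Base cases: a_0 = 1 and -3^0 + 2·2^0 = 1; a_1 = 1 and -3^1 + 2·2^1 = 1.
Assume a_j = -3^j + 2·2^j for all 0 ≤ j ≤ m, where m ≥ 1.
Then a_{m+1} = 5a_m − 6a_{m−1} = 5·(-3^m + 2·2^m) − 6·(-3^{m−1} + 2·2^{m−1}) = -(5·3 − 6)3^{m−1} + 2·(5·2 − 6)2^{m−1} = -9·3^{m−1} + 8·2^{m−1} = -3^{m+1} + 2·2^{m+1}.
Hence a_i = -3^i + 2·2^i for every i ≥ 0, by strong induction.

a_i = -3^i + 2·2^i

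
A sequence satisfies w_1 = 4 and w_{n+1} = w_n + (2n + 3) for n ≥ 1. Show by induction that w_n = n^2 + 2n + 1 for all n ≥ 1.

Base case: w_1 = 4, and 1^2 + 2·1 + 1 = 4.
Assume w_r = r^2 + 2r + 1.
Then w_{r+1} = w_r + (2r + 3) = (r^2 + 2r + 1) + (2r + 3) = r^2 + 4r + 4,
and (r+1)^2 + 2·(r+1) + 1 = r^2 + 4r + 4.
This completes the inductive step, so w_n = n^2 + 2n + 1 for all n ≥ 1.

w_n = n^2 + 2n + 1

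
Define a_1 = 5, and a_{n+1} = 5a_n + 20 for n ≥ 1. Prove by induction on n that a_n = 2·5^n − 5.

Base case: a_1 = 5, and 2·5^1 − 5 = 10 − 5 = 5.
Assume a_j = 2·5^j − 5 for some j ≥ 1.
Then a_{j+1} = 5a_j + 20 = 5·(2·5^j − 5) + 20 = 10·5^j − 25 + 20 = 2·5^{j+1} − 5.
By induction, a_n = 2·5^n − 5 for all n ≥ 1.

a_n = 2·5^n − 5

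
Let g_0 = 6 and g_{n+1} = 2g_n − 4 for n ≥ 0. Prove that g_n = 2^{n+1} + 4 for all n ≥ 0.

Base case: g_0 = 6, and 2^{0+1} + 4 = 2 + 4 = 6.
Assume g_r = 2^{r+1} + 4 for some r ≥ 0.
Then g_{r+1} = 2g_r − 4 = 2·(2^{r+1} + 4) − 4 = 2^{r+2} + 8 − 4 = 2^{r+2} + 4.
By induction, g_n = 2^{n+1} + 4 for all n ≥ 0.

g_n = 2^{n+1} + 4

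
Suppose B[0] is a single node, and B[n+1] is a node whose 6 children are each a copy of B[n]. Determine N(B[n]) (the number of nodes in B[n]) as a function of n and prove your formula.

Claim: N(B[n]) = (6^{n+1} − 1)/5.

Base case: N(B[0]) = 1, and (6^{0+1} − 1)/5 = 1.
Assume N(B[r]) = (6^{r+1} − 1)/5.
Then N(B[r+1]) = 1 + 6N(B[r]) = 1 + 6·(6^{r+1} − 1)/5 = 1 + (6^{r+2} − 6)/5 = (5 + 6^{r+2} − 6)/5 = (6^{r+2} − 1)/5.
By induction, N(B[n]) = (6^{n+1} − 1)/5 for all n ≥ 0.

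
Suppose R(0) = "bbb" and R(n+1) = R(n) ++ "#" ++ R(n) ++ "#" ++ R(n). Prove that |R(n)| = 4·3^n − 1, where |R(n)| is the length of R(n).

Base case: |R(0)| = 3, and 4·3^0 − 1 = 3.
Assume |R(r)| = 4·3^r − 1.
Then |R(r+1)| = 3|R(r)| + 2 = 3(4·3^r − 1) + 2 = 4·3^{r+1} − 3 + 2 = 4·3^{r+1} − 1.
This completes the inductive step, so |R(n)| = 4·3^n − 1 for all n ≥ 0.

|R(n)| = 4·3^n − 1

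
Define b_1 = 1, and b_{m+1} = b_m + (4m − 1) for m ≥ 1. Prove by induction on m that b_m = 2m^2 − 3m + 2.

Base case: b_1 = 1, and 2·1^2 − 3·1 + 2 = 1.
Assume b_j = 2j^2 − 3j + 2.
Then b_{j+1} = b_j + (4j − 1) = (2j^2 − 3j + 2) + (4j − 1) = 2j^2 + j + 1,
and 2·(j+1)^2 − 3·(j+1) + 2 = 2j^2 + j + 1.
Hence b_m = 2m^2 − 3m + 2 for every m ≥ 1, by induction.

b_m = 2m^2 − 3m + 2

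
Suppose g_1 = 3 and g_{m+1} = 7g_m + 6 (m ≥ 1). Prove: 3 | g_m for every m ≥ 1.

Base case: g_1 = 3 = 3·1, so 3 | g_1.
Assume 3 | g_k, so g_k = 3t for some integer t.
Then g_{k+1} = 7g_k + 6 = 7·(3t) + 6 = 3(7t + 2), so 3 | g_{k+1}.
This completes the inductive step, so 3 | g_m for all m ≥ 1.

3 | g_m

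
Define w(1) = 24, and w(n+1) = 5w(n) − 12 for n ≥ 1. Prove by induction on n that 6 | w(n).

Base case: w(1) = 24 = 6·4, so 6 | w(1).
Assume 6 | w(k), so w(k) = 6t for some integer t.
Then w(k+1) = 5w(k) − 12 = 5·(6t) − 12 = 6(5t − 2), so 6 | w(k+1).
By induction, 6 | w(n) for all n ≥ 1.

6 | w(n)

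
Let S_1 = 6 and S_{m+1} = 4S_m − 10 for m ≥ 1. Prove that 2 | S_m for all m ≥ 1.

Base case: S_1 = 6 = 2·3, so 2 | S_1.
Assume 2 | S_j, so S_j = 2t for some integer t.
Then S_{j+1} = 4S_j − 10 = 4·(2t) − 10 = 2(4t − 5), so 2 | S_{j+1}.
This completes the inductive step, so 2 | S_m for all m ≥ 1.

2 | S_m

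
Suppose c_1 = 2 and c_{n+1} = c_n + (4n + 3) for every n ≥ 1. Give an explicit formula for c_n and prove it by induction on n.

Claim: c_n = 2n^2 + n − 1.

Base case: c_1 = 2, and 2·1^2 + 1 − 1 = 2.
Assume c_m = 2m^2 + m − 1.
Then c_{m+1} = c_m + (4m + 3) = (2m^2 + m − 1) + (4m + 3) = 2m^2 + 5m + 2,
and 2·(m+1)^2 + (m+1) − 1 = 2m^2 + 5m + 2.
By induction, c_n = 2n^2 + n − 1 for all n ≥ 1.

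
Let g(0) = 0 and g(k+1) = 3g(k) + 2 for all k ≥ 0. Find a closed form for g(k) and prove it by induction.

Claim: g(k) = 3^k − 1.

Base case: g(0) = 0, and 3^0 − 1 = 1 − 1 = 0.
Assume g(j) = 3^j − 1 for some j ≥ 0.
Then g(j+1) = 3g(j) + 2 = 3·(3^j − 1) + 2 = 3^{j+1} − 3 + 2 = 3^{j+1} − 1.
This completes the inductive step, so g(k) = 3^k − 1 for all k ≥ 0.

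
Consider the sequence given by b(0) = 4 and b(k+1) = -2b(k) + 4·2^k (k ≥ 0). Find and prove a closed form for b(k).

Claim: b(k) = 3·(-2)^k + 2^k.

Base case: b(0) = 4, and 3·(-2)^0 + 2^0 = 3 + 1 = 4.
Assume b(m) = 3·(-2)^m + 2^m for some m ≥ 0.
Then b(m+1) = -2b(m) + 4·2^m = -2·(3·(-2)^m + 2^m) + 4·2^m = 3·(-2)^{m+1} − 2·2^m + 4·2^m = 3·(-2)^{m+1} + 2·2^m = 3·(-2)^{m+1} + 2^{m+1}.
By induction, b(k) = 3·(-2)^k + 2^k for all k ≥ 0.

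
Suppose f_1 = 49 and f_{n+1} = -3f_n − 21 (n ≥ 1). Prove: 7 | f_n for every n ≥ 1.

Base case: f_1 = 49 = 7·7, so 7 | f_1.
Assume 7 | f_j, so f_j = 7t for some integer t.
Then f_{j+1} = -3f_j − 21 = -3·(7t) − 21 = 7(-3t − 3), so 7 | f_{j+1}.
By induction, 7 | f_n for all n ≥ 1.

7 | f_n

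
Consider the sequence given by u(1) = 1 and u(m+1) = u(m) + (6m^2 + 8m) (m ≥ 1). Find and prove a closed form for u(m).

Claim: u(m) = 2m^3 + m^2 − 3m + 1.

Base case: u(1) = 1, and 2·1^3 + 1^2 − 3·1 + 1 = 1.
Assume u(j) = 2j^3 + j^2 − 3j + 1.
Then u(j+1) = u(j) + (6j^2 + 8j) = (2j^3 + j^2 − 3j + 1) + (6j^2 + 8j) = 2j^3 + 7j^2 + 5j + 1,
and 2·(j+1)^3 + (j+1)^2 − 3·(j+1) + 1 = 2j^3 + 7j^2 + 5j + 1.
This completes the inductive step, so u(m) = 2m^3 + m^2 − 3m + 1 for all m ≥ 1.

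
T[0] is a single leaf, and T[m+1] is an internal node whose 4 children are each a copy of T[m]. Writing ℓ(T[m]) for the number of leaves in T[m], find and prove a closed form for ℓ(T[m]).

Claim: ℓ(T[m]) = 4^m.

Base case: ℓ(T[0]) = 1, and 4^0 = 1.
Assume ℓ(T[k]) = 4^k.
Then ℓ(T[k+1]) = 4·ℓ(T[k]) = 4·4^k = 4^{k+1}.
Hence ℓ(T[m]) = 4^m for every m ≥ 0, by induction.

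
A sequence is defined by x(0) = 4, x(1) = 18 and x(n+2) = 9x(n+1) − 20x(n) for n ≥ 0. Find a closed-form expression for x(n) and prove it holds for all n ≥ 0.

Claim: x(n) = 2·5^n + 2·4^n.

Base cases: x(0) = 4 and 2·5^0 + 2·4^0 = 4; x(1) = 18 and 2·5^1 + 2·4^1 = 18.
Assume x(j) = 2·5^j + 2·4^j for all 0 ≤ j ≤ k, where k ≥ 1.
Then x(k+1) = 9x(k) − 20x(k−1) = 9·(2·5^k + 2·4^k) − 20·(2·5^{k−1} + 2·4^{k−1}) = 2·(9·5 − 20)5^{k−1} + 2·(9·4 − 20)4^{k−1} = 50·5^{k−1} + 32·4^{k−1} = 2·5^{k+1} + 2·4^{k+1}.
Hence x(n) = 2·5^n + 2·4^n for every n ≥ 0, by strong induction.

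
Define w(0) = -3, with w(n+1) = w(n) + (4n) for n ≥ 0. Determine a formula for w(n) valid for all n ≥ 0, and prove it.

Claim: w(n) = 2n^2 − 2n − 3.

Base case: w(0) = -3, and 2·0^2 − 2·0 − 3 = -3.
Assume w(m) = 2m^2 − 2m − 3.
Then w(m+1) = w(m) + (4m) = (2m^2 − 2m − 3) + (4m) = 2m^2 + 2m − 3,
and 2·(m+1)^2 − 2·(m+1) − 3 = 2m^2 + 2m − 3.
Hence w(n) = 2n^2 − 2n − 3 for every n ≥ 0, by induction.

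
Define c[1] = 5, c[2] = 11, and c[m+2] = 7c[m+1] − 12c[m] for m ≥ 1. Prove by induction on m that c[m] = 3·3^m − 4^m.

Base cases: c[1] = 5 and 3·3^1 − 4^1 = 5; c[2] = 11 and 3·3^2 − 4^2 = 11.
Assume c[j] = 3·3^j − 4^j for all 1 ≤ j ≤ r, where r ≥ 2.
Then c[r+1] = 7c[r] − 12c[r−1] = 7·(3·3^r − 4^r) − 12·(3·3^{r−1} − 4^{r−1}) = 3·(7·3 − 12)3^{r−1} − (7·4 − 12)4^{r−1} = 27·3^{r−1} − 16·4^{r−1} = 3·3^{r+1} − 4^{r+1}.
Hence c[m] = 3·3^m − 4^m for every m ≥ 1, by strong induction.

c[m] = 3·3^m − 4^m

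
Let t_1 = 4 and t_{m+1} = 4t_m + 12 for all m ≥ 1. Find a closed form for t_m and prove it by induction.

Claim: t_m = 2·4^m − 4.

Base case: t_1 = 4, and 2·4^1 − 4 = 8 − 4 = 4.
Assume t_j = 2·4^j − 4 for some j ≥ 1.
Then t_{j+1} = 4t_j + 12 = 4·(2·4^j − 4) + 12 = 8·4^j − 16 + 12 = 2·4^{j+1} − 4.
So the formula holds for j+1, and by induction t_m = 2·4^m − 4 for all m ≥ 1.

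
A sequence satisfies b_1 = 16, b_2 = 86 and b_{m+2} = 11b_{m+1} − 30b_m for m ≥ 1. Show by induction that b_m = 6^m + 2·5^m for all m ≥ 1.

Base cases: b_1 = 16 and 6^1 + 2·5^1 = 16; b_2 = 86 and 6^2 + 2·5^2 = 86.
Assume b_j = 6^j + 2·5^j for all 1 ≤ j ≤ k, where k ≥ 2.
Then b_{k+1} = 11b_k − 30b_{k−1} = 11·(6^k + 2·5^k) − 30·(6^{k−1} + 2·5^{k−1}) = (11·6 − 30)6^{k−1} + 2·(11·5 − 30)5^{k−1} = 36·6^{k−1} + 50·5^{k−1} = 6^{k+1} + 2·5^{k+1}.
By strong induction, b_m = 6^m + 2·5^m for all m ≥ 1.

b_m = 6^m + 2·5^m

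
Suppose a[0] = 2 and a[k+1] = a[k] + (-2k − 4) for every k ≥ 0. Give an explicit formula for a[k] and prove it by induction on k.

Claim: a[k] = -k^2 − 3k + 2.

Base case: a[0] = 2, and -0^2 − 3·0 + 2 = 2.
Assume a[r] = -r^2 − 3r + 2.
Then a[r+1] = a[r] + (-2r − 4) = (-r^2 − 3r + 2) + (-2r − 4) = -r^2 − 5r − 2,
and -(r+1)^2 − 3·(r+1) + 2 = -r^2 − 5r − 2.
This completes the inductive step, so a[k] = -k^2 − 3k + 2 for all k ≥ 0.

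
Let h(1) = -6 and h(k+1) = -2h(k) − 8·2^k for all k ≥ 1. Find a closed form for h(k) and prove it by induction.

Claim: h(k) = (-2)^k − 2·2^k.

Base case: h(1) = -6, and (-2)^1 − 2·2^1 = -2 − 4 = -6.
Assume h(j) = (-2)^j − 2·2^j for some j ≥ 1.
Then h(j+1) = -2h(j) − 8·2^j = -2·((-2)^j − 2·2^j) − 8·2^j = (-2)^{j+1} + 4·2^j − 8·2^j = (-2)^{j+1} − 4·2^j = (-2)^{j+1} − 2·2^{j+1}.
This completes the inductive step, so h(k) = (-2)^k − 2·2^k for all k ≥ 1.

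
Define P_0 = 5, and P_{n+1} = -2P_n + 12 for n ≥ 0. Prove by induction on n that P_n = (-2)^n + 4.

Base case: P_0 = 5, and (-2)^0 + 4 = 1 + 4 = 5.
Assume P_r = (-2)^r + 4 for some r ≥ 0.
Then P_{r+1} = -2P_r + 12 = -2·((-2)^r + 4) + 12 = -2·(-2)^r − 8 + 12 = (-2)^{r+1} + 4.
Hence P_n = (-2)^n + 4 for every n ≥ 0, by induction.

P_n = (-2)^n + 4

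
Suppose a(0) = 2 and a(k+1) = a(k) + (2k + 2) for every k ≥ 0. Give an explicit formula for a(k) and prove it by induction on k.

Claim: a(k) = k^2 + k + 2.

Base case: a(0) = 2, and 0^2 + 0 + 2 = 2.
Assume a(r) = r^2 + r + 2.
Then a(r+1) = a(r) + (2r + 2) = (r^2 + r + 2) + (2r + 2) = r^2 + 3r + 4,
and (r+1)^2 + (r+1) + 2 = r^2 + 3r + 4.
By induction, a(k) = k^2 + k + 2 for all k ≥ 0.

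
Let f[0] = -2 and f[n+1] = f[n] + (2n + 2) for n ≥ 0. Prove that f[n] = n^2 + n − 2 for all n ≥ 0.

Base case: f[0] = -2, and 0^2 + 0 − 2 = -2.
Assume f[m] = m^2 + m − 2.
Then f[m+1] = f[m] + (2m + 2) = (m^2 + m − 2) + (2m + 2) = m^2 + 3m,
and (m+1)^2 + (m+1) − 2 = m^2 + 3m.
Hence f[n] = n^2 + n − 2 for every n ≥ 0, by induction.

f[n] = n^2 + n − 2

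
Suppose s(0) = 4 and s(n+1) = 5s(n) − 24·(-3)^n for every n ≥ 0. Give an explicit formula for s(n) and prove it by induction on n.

Claim: s(n) = 5^n + 3·(-3)^n.

Base case: s(0) = 4, and 5^0 + 3·(-3)^0 = 1 + 3 = 4.
Assume s(k) = 5^k + 3·(-3)^k for some k ≥ 0.
Then s(k+1) = 5s(k) − 24·(-3)^k = 5·(5^k + 3·(-3)^k) − 24·(-3)^k = 5^{k+1} + 15·(-3)^k − 24·(-3)^k = 5^{k+1} − 9·(-3)^k = 5^{k+1} + 3·(-3)^{k+1}.
This completes the inductive step, so s(n) = 5^n + 3·(-3)^n for all n ≥ 0.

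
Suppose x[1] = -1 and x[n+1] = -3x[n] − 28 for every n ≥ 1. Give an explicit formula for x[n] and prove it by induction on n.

Claim: x[n] = -2·(-3)^n − 7.

Base case: x[1] = -1, and -2·(-3)^1 − 7 = 6 − 7 = -1.
Assume x[r] = -2·(-3)^r − 7 for some r ≥ 1.
Then x[r+1] = -3x[r] − 28 = -3·(-2·(-3)^r − 7) − 28 = 6·(-3)^r + 21 − 28 = -2·(-3)^{r+1} − 7.
By induction, x[n] = -2·(-3)^n − 7 for all n ≥ 1.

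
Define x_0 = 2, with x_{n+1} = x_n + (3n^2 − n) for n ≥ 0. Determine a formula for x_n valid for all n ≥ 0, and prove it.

Claim: x_n = n^3 − 2n^2 + n + 2.

Base case: x_0 = 2, and 0^3 − 2·0^2 + 0 + 2 = 2.
Assume x_r = r^3 − 2r^2 + r + 2.
Then x_{r+1} = x_r + (3r^2 − r) = (r^3 − 2r^2 + r + 2) + (3r^2 − r) = r^3 + r^2 + 2,
and (r+1)^3 − 2·(r+1)^2 + (r+1) + 2 = r^3 + r^2 + 2.
By induction, x_n = n^3 − 2n^2 + n + 2 for all n ≥ 0.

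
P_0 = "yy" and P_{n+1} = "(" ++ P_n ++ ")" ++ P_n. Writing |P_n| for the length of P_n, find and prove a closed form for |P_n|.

Claim: |P_n| = 2^{n+2} − 2.

Base case: |P_0| = 2, and 2^{0+2} − 2 = 2.
Assume |P_m| = 2^{m+2} − 2.
Then |P_{m+1}| = 1 + |P_m| + 1 + |P_m| = 2|P_m| + 2 = 2(2^{m+2} − 2) + 2 = 2^{m+3} − 4 + 2 = 2^{m+3} − 2.
So the formula holds for m+1, and by induction |P_n| = 2^{n+2} − 2 for all n ≥ 0.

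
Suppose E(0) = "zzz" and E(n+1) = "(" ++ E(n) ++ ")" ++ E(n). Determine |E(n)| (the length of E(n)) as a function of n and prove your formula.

Claim: |E(n)| = 5·2^n − 2.

Base case: |E(0)| = 3, and 5·2^0 − 2 = 3.
Assume |E(m)| = 5·2^m − 2.
Then |E(m+1)| = 1 + |E(m)| + 1 + |E(m)| = 2|E(m)| + 2 = 2(5·2^m − 2) + 2 = 5·2^{m+1} − 4 + 2 = 5·2^{m+1} − 2.
So the formula holds for m+1, and by induction |E(n)| = 5·2^n − 2 for all n ≥ 0.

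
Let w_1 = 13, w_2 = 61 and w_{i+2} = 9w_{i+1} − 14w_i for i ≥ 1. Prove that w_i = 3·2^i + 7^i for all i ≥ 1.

Base cases: w_1 = 13 and 3·2^1 + 7^1 = 13; w_2 = 61 and 3·2^2 + 7^2 = 61.
Assume w_j = 3·2^j + 7^j for all 1 ≤ j ≤ m, where m ≥ 2.
Then w_{m+1} = 9w_m − 14w_{m−1} = 9·(3·2^m + 7^m) − 14·(3·2^{m−1} + 7^{m−1}) = 3·(9·2 − 14)2^{m−1} + (9·7 − 14)7^{m−1} = 12·2^{m−1} + 49·7^{m−1} = 3·2^{m+1} + 7^{m+1}.
By strong induction, w_i = 3·2^i + 7^i for all i ≥ 1.

w_i = 3·2^i + 7^i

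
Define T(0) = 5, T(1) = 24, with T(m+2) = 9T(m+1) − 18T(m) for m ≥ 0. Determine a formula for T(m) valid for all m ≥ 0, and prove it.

Claim: T(m) = 3·6^m + 2·3^m.

Base cases: T(0) = 5 and 3·6^0 + 2·3^0 = 5; T(1) = 24 and 3·6^1 + 2·3^1 = 24.
Assume T(j) = 3·6^j + 2·3^j for all 0 ≤ j ≤ k, where k ≥ 1.
Then T(k+1) = 9T(k) − 18T(k−1) = 9·(3·6^k + 2·3^k) − 18·(3·6^{k−1} + 2·3^{k−1}) = 3·(9·6 − 18)6^{k−1} + 2·(9·3 − 18)3^{k−1} = 108·6^{k−1} + 18·3^{k−1} = 3·6^{k+1} + 2·3^{k+1}.
So the formula holds for k+1, and by strong induction T(m) = 3·6^m + 2·3^m for all m ≥ 0.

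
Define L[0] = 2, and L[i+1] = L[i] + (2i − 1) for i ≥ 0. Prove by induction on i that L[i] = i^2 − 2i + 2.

Base case: L[0] = 2, and 0^2 − 2·0 + 2 = 2.
Assume L[r] = r^2 − 2r + 2.
Then L[r+1] = L[r] + (2r − 1) = (r^2 − 2r + 2) + (2r − 1) = r^2 + 1,
and (r+1)^2 − 2·(r+1) + 2 = r^2 + 1.
By induction, L[i] = i^2 − 2i + 2 for all i ≥ 0.

L[i] = i^2 − 2i + 2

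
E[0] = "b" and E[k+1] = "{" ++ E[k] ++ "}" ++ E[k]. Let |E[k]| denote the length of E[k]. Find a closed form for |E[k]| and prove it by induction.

Claim: |E[k]| = 3·2^k − 2.

Base case: |E[0]| = 1, and 3·2^0 − 2 = 1.
Assume |E[m]| = 3·2^m − 2.
Then |E[m+1]| = 1 + |E[m]| + 1 + |E[m]| = 2|E[m]| + 2 = 2(3·2^m − 2) + 2 = 3·2^{m+1} − 4 + 2 = 3·2^{m+1} − 2.
Hence |E[k]| = 3·2^k − 2 for every k ≥ 0, by induction.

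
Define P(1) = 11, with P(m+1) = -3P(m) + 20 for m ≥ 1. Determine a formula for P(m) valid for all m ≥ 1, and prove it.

Claim: P(m) = -2·(-3)^m + 5.

Base case: P(1) = 11, and -2·(-3)^1 + 5 = 6 + 5 = 11.
Assume P(r) = -2·(-3)^r + 5 for some r ≥ 1.
Then P(r+1) = -3P(r) + 20 = -3·(-2·(-3)^r + 5) + 20 = 6·(-3)^r − 15 + 20 = -2·(-3)^{r+1} + 5.
This completes the inductive step, so P(m) = -2·(-3)^m + 5 for all m ≥ 1.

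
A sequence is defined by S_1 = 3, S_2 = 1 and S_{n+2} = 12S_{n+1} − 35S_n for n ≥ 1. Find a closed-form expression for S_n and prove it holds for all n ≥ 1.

Claim: S_n = -7^n + 2·5^n.

Base cases: S_1 = 3 and -7^1 + 2·5^1 = 3; S_2 = 1 and -7^2 + 2·5^2 = 1.
Assume S_j = -7^j + 2·5^j for all 1 ≤ j ≤ m, where m ≥ 2.
Then S_{m+1} = 12S_m − 35S_{m−1} = 12·(-7^m + 2·5^m) − 35·(-7^{m−1} + 2·5^{m−1}) = -(12·7 − 35)7^{m−1} + 2·(12·5 − 35)5^{m−1} = -49·7^{m−1} + 50·5^{m−1} = -7^{m+1} + 2·5^{m+1}.
Hence S_n = -7^n + 2·5^n for every n ≥ 1, by strong induction.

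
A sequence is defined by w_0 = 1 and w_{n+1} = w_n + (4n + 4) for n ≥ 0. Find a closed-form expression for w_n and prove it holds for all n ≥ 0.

Claim: w_n = 2n^2 + 2n + 1.

Base case: w_0 = 1, and 2·0^2 + 2·0 + 1 = 1.
Assume w_r = 2r^2 + 2r + 1.
Then w_{r+1} = w_r + (4r + 4) = (2r^2 + 2r + 1) + (4r + 4) = 2r^2 + 6r + 5,
and 2·(r+1)^2 + 2·(r+1) + 1 = 2r^2 + 6r + 5.
This completes the inductive step, so w_n = 2n^2 + 2n + 1 for all n ≥ 0.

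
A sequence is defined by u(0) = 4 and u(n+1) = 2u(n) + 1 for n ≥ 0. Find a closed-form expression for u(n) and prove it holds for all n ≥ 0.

Claim: u(n) = 5·2^n − 1.

Base case: u(0) = 4, and 5·2^0 − 1 = 5 − 1 = 4.
Assume u(m) = 5·2^m − 1 for some m ≥ 0.
Then u(m+1) = 2u(m) + 1 = 2·(5·2^m − 1) + 1 = 10·2^m − 2 + 1 = 5·2^{m+1} − 1.
So the formula holds for m+1, and by induction u(n) = 5·2^n − 1 for all n ≥ 0.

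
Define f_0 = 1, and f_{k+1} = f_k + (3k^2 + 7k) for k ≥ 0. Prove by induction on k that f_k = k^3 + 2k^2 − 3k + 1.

Base case: f_0 = 1, and 0^3 + 2·0^2 − 3·0 + 1 = 1.
Assume f_r = r^3 + 2r^2 − 3r + 1.
Then f_{r+1} = f_r + (3r^2 + 7r) = (r^3 + 2r^2 − 3r + 1) + (3r^2 + 7r) = r^3 + 5r^2 + 4r + 1,
and (r+1)^3 + 2·(r+1)^2 − 3·(r+1) + 1 = r^3 + 5r^2 + 4r + 1.
By induction, f_k = k^3 + 2k^2 − 3k + 1 for all k ≥ 0.

f_k = k^3 + 2k^2 − 3k + 1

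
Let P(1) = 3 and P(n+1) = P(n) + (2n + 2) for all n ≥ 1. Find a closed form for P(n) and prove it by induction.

Claim: P(n) = n^2 + n + 1.

Base case: P(1) = 3, and 1^2 + 1 + 1 = 3.
Assume P(j) = j^2 + j + 1.
Then P(j+1) = P(j) + (2j + 2) = (j^2 + j + 1) + (2j + 2) = j^2 + 3j + 3,
and (j+1)^2 + (j+1) + 1 = j^2 + 3j + 3.
Hence P(n) = n^2 + n + 1 for every n ≥ 1, by induction.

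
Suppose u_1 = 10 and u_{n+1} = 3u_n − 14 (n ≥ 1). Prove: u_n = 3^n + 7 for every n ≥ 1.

Base case: u_1 = 10, and 3^1 + 7 = 3 + 7 = 10.
Assume u_r = 3^r + 7 for some r ≥ 1.
Then u_{r+1} = 3u_r − 14 = 3·(3^r + 7) − 14 = 3^{r+1} + 21 − 14 = 3^{r+1} + 7.
This completes the inductive step, so u_n = 3^n + 7 for all n ≥ 1.

u_n = 3^n + 7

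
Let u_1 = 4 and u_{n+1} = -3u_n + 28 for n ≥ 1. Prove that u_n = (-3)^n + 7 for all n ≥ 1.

Base case: u_1 = 4, and (-3)^1 + 7 = -3 + 7 = 4.
Assume u_k = (-3)^k + 7 for some k ≥ 1.
Then u_{k+1} = -3u_k + 28 = -3·((-3)^k + 7) + 28 = -3·(-3)^k − 21 + 28 = (-3)^{k+1} + 7.
This completes the inductive step, so u_n = (-3)^n + 7 for all n ≥ 1.

u_n = (-3)^n + 7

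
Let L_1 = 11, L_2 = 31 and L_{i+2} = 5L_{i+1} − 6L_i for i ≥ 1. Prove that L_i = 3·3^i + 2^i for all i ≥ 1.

Base cases: L_1 = 11 and 3·3^1 + 2^1 = 11; L_2 = 31 and 3·3^2 + 2^2 = 31.
Assume L_j = 3·3^j + 2^j for all 1 ≤ j ≤ m, where m ≥ 2.
Then L_{m+1} = 5L_m − 6L_{m−1} = 5·(3·3^m + 2^m) − 6·(3·3^{m−1} + 2^{m−1}) = 3·(5·3 − 6)3^{m−1} + (5·2 − 6)2^{m−1} = 27·3^{m−1} + 4·2^{m−1} = 3·3^{m+1} + 2^{m+1}.
Hence L_i = 3·3^i + 2^i for every i ≥ 1, by strong induction.

L_i = 3·3^i + 2^i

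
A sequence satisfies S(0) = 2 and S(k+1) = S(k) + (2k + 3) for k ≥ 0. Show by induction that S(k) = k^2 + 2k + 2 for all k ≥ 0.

Base case: S(0) = 2, and 0^2 + 2·0 + 2 = 2.
Assume S(m) = m^2 + 2m + 2.
Then S(m+1) = S(m) + (2m + 3) = (m^2 + 2m + 2) + (2m + 3) = m^2 + 4m + 5,
and (m+1)^2 + 2·(m+1) + 2 = m^2 + 4m + 5.
By induction, S(k) = k^2 + 2k + 2 for all k ≥ 0.

S(k) = k^2 + 2k + 2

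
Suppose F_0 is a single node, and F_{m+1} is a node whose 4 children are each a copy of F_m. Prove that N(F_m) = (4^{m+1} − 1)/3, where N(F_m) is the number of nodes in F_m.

Base case: N(F_0) = 1, and (4^{0+1} − 1)/3 = 1.
Assume N(F_j) = (4^{j+1} − 1)/3.
Then N(F_{j+1}) = 1 + 4N(F_j) = 1 + 4·(4^{j+1} − 1)/3 = 1 + (4^{j+2} − 4)/3 = (3 + 4^{j+2} − 4)/3 = (4^{j+2} − 1)/3.
Hence N(F_m) = (4^{m+1} − 1)/3 for every m ≥ 0, by induction.

N(F_m) = (4^{m+1} − 1)/3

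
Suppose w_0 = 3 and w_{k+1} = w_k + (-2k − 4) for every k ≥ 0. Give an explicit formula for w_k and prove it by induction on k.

Claim: w_k = -k^2 − 3k + 3.

Base case: w_0 = 3, and -0^2 − 3·0 + 3 = 3.
Assume w_j = -j^2 − 3j + 3.
Then w_{j+1} = w_j + (-2j − 4) = (-j^2 − 3j + 3) + (-2j − 4) = -j^2 − 5j − 1,
and -(j+1)^2 − 3·(j+1) + 3 = -j^2 − 5j − 1.
This completes the inductive step, so w_k = -k^2 − 3k + 3 for all k ≥ 0.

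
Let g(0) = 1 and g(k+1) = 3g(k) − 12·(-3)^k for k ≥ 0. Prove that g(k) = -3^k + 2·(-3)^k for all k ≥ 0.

Base case: g(0) = 1, and -3^0 + 2·(-3)^0 = -1 + 2 = 1.
Assume g(m) = -3^m + 2·(-3)^m for some m ≥ 0.
Then g(m+1) = 3g(m) − 12·(-3)^m = 3·(-3^m + 2·(-3)^m) − 12·(-3)^m = -3^{m+1} + 6·(-3)^m − 12·(-3)^m = -3^{m+1} − 6·(-3)^m = -3^{m+1} + 2·(-3)^{m+1}.
By induction, g(k) = -3^k + 2·(-3)^k for all k ≥ 0.

g(k) = -3^k + 2·(-3)^k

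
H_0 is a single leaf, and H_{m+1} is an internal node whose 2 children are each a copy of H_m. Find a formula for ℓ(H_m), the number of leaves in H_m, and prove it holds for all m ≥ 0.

Claim: ℓ(H_m) = 2^m.

Base case: ℓ(H_0) = 1, and 2^0 = 1.
Assume ℓ(H_r) = 2^r.
Then ℓ(H_{r+1}) = 2·ℓ(H_r) = 2·2^r = 2^{r+1}.
By induction, ℓ(H_m) = 2^m for all m ≥ 0.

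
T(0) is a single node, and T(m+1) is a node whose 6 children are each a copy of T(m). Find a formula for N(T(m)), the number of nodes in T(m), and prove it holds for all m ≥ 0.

Claim: N(T(m)) = (6^{m+1} − 1)/5.

Base case: N(T(0)) = 1, and (6^{0+1} − 1)/5 = 1.
Assume N(T(j)) = (6^{j+1} − 1)/5.
Then N(T(j+1)) = 1 + 6N(T(j)) = 1 + 6·(6^{j+1} − 1)/5 = 1 + (6^{j+2} − 6)/5 = (5 + 6^{j+2} − 6)/5 = (6^{j+2} − 1)/5.
So the formula holds for j+1, and by induction N(T(m)) = (6^{m+1} − 1)/5 for all m ≥ 0.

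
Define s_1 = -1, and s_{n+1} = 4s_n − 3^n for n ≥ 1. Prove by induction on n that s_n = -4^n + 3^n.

Base case: s_1 = -1, and -4^1 + 3^1 = -4 + 3 = -1.
Assume s_r = -4^r + 3^r for some r ≥ 1.
Then s_{r+1} = 4s_r − 3^r = 4·(-4^r + 3^r) − 3^r = -4^{r+1} + 4·3^r − 3^r = -4^{r+1} + 3·3^r = -4^{r+1} + 3^{r+1}.
By induction, s_n = -4^n + 3^n for all n ≥ 1.

s_n = -4^n + 3^n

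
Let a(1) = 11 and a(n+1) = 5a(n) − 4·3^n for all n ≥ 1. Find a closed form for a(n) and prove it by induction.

Claim: a(n) = 5^n + 2·3^n.

Base case: a(1) = 11, and 5^1 + 2·3^1 = 5 + 6 = 11.
Assume a(j) = 5^j + 2·3^j for some j ≥ 1.
Then a(j+1) = 5a(j) − 4·3^j = 5·(5^j + 2·3^j) − 4·3^j = 5^{j+1} + 10·3^j − 4·3^j = 5^{j+1} + 6·3^j = 5^{j+1} + 2·3^{j+1}.
Hence a(n) = 5^n + 2·3^n for every n ≥ 1, by induction.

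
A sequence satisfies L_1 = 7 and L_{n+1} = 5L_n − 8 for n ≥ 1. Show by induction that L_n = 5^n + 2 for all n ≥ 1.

Base case: L_1 = 7, and 5^1 + 2 = 5 + 2 = 7.
Assume L_k = 5^k + 2 for some k ≥ 1.
Then L_{k+1} = 5L_k − 8 = 5·(5^k + 2) − 8 = 5^{k+1} + 10 − 8 = 5^{k+1} + 2.
This completes the inductive step, so L_n = 5^n + 2 for all n ≥ 1.

L_n = 5^n + 2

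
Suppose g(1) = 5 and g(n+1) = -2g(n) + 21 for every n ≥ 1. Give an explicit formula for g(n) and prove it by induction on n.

Claim: g(n) = (-2)^n + 7.

Base case: g(1) = 5, and (-2)^1 + 7 = -2 + 7 = 5.
Assume g(j) = (-2)^j + 7 for some j ≥ 1.
Then g(j+1) = -2g(j) + 21 = -2·((-2)^j + 7) + 21 = -2·(-2)^j − 14 + 21 = (-2)^{j+1} + 7.
So the formula holds for j+1, and by induction g(n) = (-2)^n + 7 for all n ≥ 1.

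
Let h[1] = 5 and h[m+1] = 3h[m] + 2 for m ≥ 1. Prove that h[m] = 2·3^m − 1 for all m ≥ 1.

Base case: h[1] = 5, and 2·3^1 − 1 = 6 − 1 = 5.
Assume h[j] = 2·3^j − 1 for some j ≥ 1.
Then h[j+1] = 3h[j] + 2 = 3·(2·3^j − 1) + 2 = 6·3^j − 3 + 2 = 2·3^{j+1} − 1.
By induction, h[m] = 2·3^m − 1 for all m ≥ 1.

h[m] = 2·3^m − 1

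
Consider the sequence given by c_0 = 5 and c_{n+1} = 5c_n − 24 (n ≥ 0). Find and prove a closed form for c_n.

Claim: c_n = -5^n + 6.

Base case: c_0 = 5, and -5^0 + 6 = -1 + 6 = 5.
Assume c_r = -5^r + 6 for some r ≥ 0.
Then c_{r+1} = 5c_r − 24 = 5·(-5^r + 6) − 24 = -5^{r+1} + 30 − 24 = -5^{r+1} + 6.
Hence c_n = -5^n + 6 for every n ≥ 0, by induction.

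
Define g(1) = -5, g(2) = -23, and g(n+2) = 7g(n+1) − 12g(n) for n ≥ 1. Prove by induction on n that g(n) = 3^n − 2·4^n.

Base cases: g(1) = -5 and 3^1 − 2·4^1 = -5; g(2) = -23 and 3^2 − 2·4^2 = -23.
Assume g(j) = 3^j − 2·4^j for all 1 ≤ j ≤ m, where m ≥ 2.
Then g(m+1) = 7g(m) − 12g(m−1) = 7·(3^m − 2·4^m) − 12·(3^{m−1} − 2·4^{m−1}) = (7·3 − 12)3^{m−1} − 2·(7·4 − 12)4^{m−1} = 9·3^{m−1} − 32·4^{m−1} = 3^{m+1} − 2·4^{m+1}.
So the formula holds for m+1, and by strong induction g(n) = 3^n − 2·4^n for all n ≥ 1.

g(n) = 3^n − 2·4^n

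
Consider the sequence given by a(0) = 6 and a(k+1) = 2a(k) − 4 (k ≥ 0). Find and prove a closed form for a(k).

Claim: a(k) = 2^{k+1} + 4.

Base case: a(0) = 6, and 2^{0+1} + 4 = 2 + 4 = 6.
Assume a(m) = 2^{m+1} + 4 for some m ≥ 0.
Then a(m+1) = 2a(m) − 4 = 2·(2^{m+1} + 4) − 4 = 2^{m+2} + 8 − 4 = 2^{m+2} + 4.
Hence a(k) = 2^{k+1} + 4 for every k ≥ 0, by induction.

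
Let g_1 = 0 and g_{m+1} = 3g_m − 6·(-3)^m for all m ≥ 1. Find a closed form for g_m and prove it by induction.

Claim: g_m = 3^m + (-3)^m.

Base case: g_1 = 0, and 3^1 + (-3)^1 = 3 − 3 = 0.
Assume g_k = 3^k + (-3)^k for some k ≥ 1.
Then g_{k+1} = 3g_k − 6·(-3)^k = 3·(3^k + (-3)^k) − 6·(-3)^k = 3^{k+1} + 3·(-3)^k − 6·(-3)^k = 3^{k+1} − 3·(-3)^k = 3^{k+1} + (-3)^{k+1}.
So the formula holds for k+1, and by induction g_m = 3^m + (-3)^m for all m ≥ 1.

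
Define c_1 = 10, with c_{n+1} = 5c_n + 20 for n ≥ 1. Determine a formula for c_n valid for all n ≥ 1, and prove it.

Claim: c_n = 3·5^n − 5.

Base case: c_1 = 10, and 3·5^1 − 5 = 15 − 5 = 10.
Assume c_m = 3·5^m − 5 for some m ≥ 1.
Then c_{m+1} = 5c_m + 20 = 5·(3·5^m − 5) + 20 = 15·5^m − 25 + 20 = 3·5^{m+1} − 5.
By induction, c_n = 3·5^n − 5 for all n ≥ 1.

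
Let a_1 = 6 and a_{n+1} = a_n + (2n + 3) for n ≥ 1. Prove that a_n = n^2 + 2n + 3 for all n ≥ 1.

Base case: a_1 = 6, and 1^2 + 2·1 + 3 = 6.
Assume a_j = j^2 + 2j + 3.
Then a_{j+1} = a_j + (2j + 3) = (j^2 + 2j + 3) + (2j + 3) = j^2 + 4j + 6,
and (j+1)^2 + 2·(j+1) + 3 = j^2 + 4j + 6.
Hence a_n = n^2 + 2n + 3 for every n ≥ 1, by induction.

a_n = n^2 + 2n + 3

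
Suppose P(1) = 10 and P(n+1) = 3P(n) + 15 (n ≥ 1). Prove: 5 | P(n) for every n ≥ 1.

Base case: P(1) = 10 = 5·2, so 5 | P(1).
Assume 5 | P(m), so P(m) = 5t for some integer t.
Then P(m+1) = 3P(m) + 15 = 3·(5t) + 15 = 5(3t + 3), so 5 | P(m+1).
By induction, 5 | P(n) for all n ≥ 1.

5 | P(n)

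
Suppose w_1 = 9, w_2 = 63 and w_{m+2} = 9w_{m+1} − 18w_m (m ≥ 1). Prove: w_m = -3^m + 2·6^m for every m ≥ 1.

Base cases: w_1 = 9 and -3^1 + 2·6^1 = 9; w_2 = 63 and -3^2 + 2·6^2 = 63.
Assume w_j = -3^j + 2·6^j for all 1 ≤ j ≤ k, where k ≥ 2.
Then w_{k+1} = 9w_k − 18w_{k−1} = 9·(-3^k + 2·6^k) − 18·(-3^{k−1} + 2·6^{k−1}) = -(9·3 − 18)3^{k−1} + 2·(9·6 − 18)6^{k−1} = -9·3^{k−1} + 72·6^{k−1} = -3^{k+1} + 2·6^{k+1}.
So the formula holds for k+1, and by strong induction w_m = -3^m + 2·6^m for all m ≥ 1.

w_m = -3^m + 2·6^m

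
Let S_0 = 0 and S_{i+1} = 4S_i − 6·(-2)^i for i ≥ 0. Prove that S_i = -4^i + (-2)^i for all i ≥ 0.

Base case: S_0 = 0, and -4^0 + (-2)^0 = -1 + 1 = 0.
Assume S_k = -4^k + (-2)^k for some k ≥ 0.
Then S_{k+1} = 4S_k − 6·(-2)^k = 4·(-4^k + (-2)^k) − 6·(-2)^k = -4^{k+1} + 4·(-2)^k − 6·(-2)^k = -4^{k+1} − 2·(-2)^k = -4^{k+1} + (-2)^{k+1}.
Hence S_i = -4^i + (-2)^i for every i ≥ 0, by induction.

S_i = -4^i + (-2)^i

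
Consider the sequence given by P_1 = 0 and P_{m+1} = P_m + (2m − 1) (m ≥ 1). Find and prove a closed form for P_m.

Claim: P_m = m^2 − 2m + 1.

Base case: P_1 = 0, and 1^2 − 2·1 + 1 = 0.
Assume P_k = k^2 − 2k + 1.
Then P_{k+1} = P_k + (2k − 1) = (k^2 − 2k + 1) + (2k − 1) = k^2,
and (k+1)^2 − 2·(k+1) + 1 = k^2.
Hence P_m = m^2 − 2m + 1 for every m ≥ 1, by induction.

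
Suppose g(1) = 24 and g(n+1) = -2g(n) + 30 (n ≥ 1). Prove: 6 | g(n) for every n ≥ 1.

Base case: g(1) = 24 = 6·4, so 6 | g(1).
Assume 6 | g(j), so g(j) = 6t for some integer t.
Then g(j+1) = -2g(j) + 30 = -2·(6t) + 30 = 6(-2t + 5), so 6 | g(j+1).
By induction, 6 | g(n) for all n ≥ 1.

6 | g(n)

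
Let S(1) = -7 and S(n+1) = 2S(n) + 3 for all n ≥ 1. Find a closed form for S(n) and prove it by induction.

Claim: S(n) = -2^{n+1} − 3.

Base case: S(1) = -7, and -2^{1+1} − 3 = -4 − 3 = -7.
Assume S(j) = -2^{j+1} − 3 for some j ≥ 1.
Then S(j+1) = 2S(j) + 3 = 2·(-2^{j+1} − 3) + 3 = -2^{j+2} − 6 + 3 = -2^{j+2} − 3.
This completes the inductive step, so S(n) = -2^{n+1} − 3 for all n ≥ 1.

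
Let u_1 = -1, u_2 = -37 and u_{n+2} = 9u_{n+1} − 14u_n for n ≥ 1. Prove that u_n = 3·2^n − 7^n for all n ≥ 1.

Base cases: u_1 = -1 and 3·2^1 − 7^1 = -1; u_2 = -37 and 3·2^2 − 7^2 = -37.
Assume u_i = 3·2^i − 7^i for all 1 ≤ i ≤ j, where j ≥ 2.
Then u_{j+1} = 9u_j − 14u_{j−1} = 9·(3·2^j − 7^j) − 14·(3·2^{j−1} − 7^{j−1}) = 3·(9·2 − 14)2^{j−1} − (9·7 − 14)7^{j−1} = 12·2^{j−1} − 49·7^{j−1} = 3·2^{j+1} − 7^{j+1}.
This completes the inductive step, so u_n = 3·2^n − 7^n for all n ≥ 1.

u_n = 3·2^n − 7^n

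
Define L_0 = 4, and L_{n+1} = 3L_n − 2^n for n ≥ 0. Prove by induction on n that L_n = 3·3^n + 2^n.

Base case: L_0 = 4, and 3·3^0 + 2^0 = 3 + 1 = 4.
Assume L_k = 3·3^k + 2^k for some k ≥ 0.
Then L_{k+1} = 3L_k − 2^k = 3·(3·3^k + 2^k) − 2^k = 3·3^{k+1} + 3·2^k − 2^k = 3·3^{k+1} + 2·2^k = 3·3^{k+1} + 2^{k+1}.
Hence L_n = 3·3^n + 2^n for every n ≥ 0, by induction.

L_n = 3·3^n + 2^n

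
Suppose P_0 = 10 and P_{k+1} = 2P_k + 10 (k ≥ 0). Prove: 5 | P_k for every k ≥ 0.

Base case: P_0 = 10 = 5·2, so 5 | P_0.
Assume 5 | P_j, so P_j = 5t for some integer t.
Then P_{j+1} = 2P_j + 10 = 2·(5t) + 10 = 5(2t + 2), so 5 | P_{j+1}.
So the property holds for j+1, and by induction 5 | P_k for all k ≥ 0.

5 | P_k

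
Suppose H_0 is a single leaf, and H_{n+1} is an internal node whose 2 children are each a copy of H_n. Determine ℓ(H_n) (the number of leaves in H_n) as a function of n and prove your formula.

Claim: ℓ(H_n) = 2^n.

Base case: ℓ(H_0) = 1, and 2^0 = 1.
Assume ℓ(H_m) = 2^m.
Then ℓ(H_{m+1}) = 2·ℓ(H_m) = 2·2^m = 2^{m+1}.
This completes the inductive step, so ℓ(H_n) = 2^n for all n ≥ 0.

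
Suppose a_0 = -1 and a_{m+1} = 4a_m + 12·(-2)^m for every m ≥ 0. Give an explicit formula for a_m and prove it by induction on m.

Claim: a_m = 4^m − 2·(-2)^m.

Base case: a_0 = -1, and 4^0 − 2·(-2)^0 = 1 − 2 = -1.
Assume a_k = 4^k − 2·(-2)^k for some k ≥ 0.
Then a_{k+1} = 4a_k + 12·(-2)^k = 4·(4^k − 2·(-2)^k) + 12·(-2)^k = 4^{k+1} − 8·(-2)^k + 12·(-2)^k = 4^{k+1} + 4·(-2)^k = 4^{k+1} − 2·(-2)^{k+1}.
This completes the inductive step, so a_m = 4^m − 2·(-2)^m for all m ≥ 0.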